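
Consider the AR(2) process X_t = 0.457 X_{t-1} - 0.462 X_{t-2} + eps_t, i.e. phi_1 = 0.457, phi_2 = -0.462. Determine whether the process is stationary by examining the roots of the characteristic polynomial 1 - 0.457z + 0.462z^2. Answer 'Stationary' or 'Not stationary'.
\text{Stationary}

The AR(p) characteristic polynomial is P(z) = 1 - 0.457z + 0.462z^2.
Stationarity requires all roots to lie outside the unit circle, i.e. |z| > 1 for every root.
Set 1 + (-0.457) z + (0.462) z^2 = 0, i.e. a z^2 + b z + c = 0 with a = 0.462, b = -0.457, c = 1.
Discriminant D = b^2 - 4ac = (-0.457)^2 - 4*(0.462)*1 = 0.208849 - (1.848) = -1.639151.
D < 0, so the roots are the complex-conjugate pair z = (-b +/- i sqrt(-D)) / (2a) = 0.4946 +/- 1.3856i.
For a conjugate pair |z|^2 = z * conj(z) = (product of roots) = c/a = 1/(0.462) = 2.164502, so |z| = sqrt(2.164502) = 1.4712 for both roots.
Moduli of all roots: 1.4712, 1.4712.
All moduli strictly greater than 1? Yes.
Verdict: Stationary.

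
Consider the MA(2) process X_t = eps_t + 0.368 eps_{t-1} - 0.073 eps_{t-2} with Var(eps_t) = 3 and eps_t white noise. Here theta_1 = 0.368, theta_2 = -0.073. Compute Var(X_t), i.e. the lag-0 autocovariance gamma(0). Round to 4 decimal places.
\gamma(0) = 3.4223

For an MA(q) process X_t = eps_t + sum_i theta_i eps_{t-i} with
Var(eps_t) = sigma^2, the variance is
  gamma(0) = sigma^2 * (1 + sum_i theta_i^2).
  sum_i theta_i^2 = (0.368)^2 + (-0.073)^2 = 0.135424 + 0.005329 = 0.140753.
  gamma(0) = 3 * (1 + 0.140753) = 3 * 1.140753 = 3.422259, which rounds to 3.4223.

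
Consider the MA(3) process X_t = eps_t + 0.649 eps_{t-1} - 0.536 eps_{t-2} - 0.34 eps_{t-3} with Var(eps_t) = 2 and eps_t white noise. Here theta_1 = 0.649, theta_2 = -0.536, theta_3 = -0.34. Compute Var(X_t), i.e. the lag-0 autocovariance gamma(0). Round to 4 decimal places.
\gamma(0) = 3.6482

For an MA(q) process X_t = eps_t + sum_i theta_i eps_{t-i} with
Var(eps_t) = sigma^2, the variance is
  gamma(0) = sigma^2 * (1 + sum_i theta_i^2).
  sum_i theta_i^2 = (0.649)^2 + (-0.536)^2 + (-0.34)^2 = 0.421201 + 0.287296 + 0.1156 = 0.824097.
  gamma(0) = 2 * (1 + 0.824097) = 2 * 1.824097 = 3.648194, which rounds to 3.6482.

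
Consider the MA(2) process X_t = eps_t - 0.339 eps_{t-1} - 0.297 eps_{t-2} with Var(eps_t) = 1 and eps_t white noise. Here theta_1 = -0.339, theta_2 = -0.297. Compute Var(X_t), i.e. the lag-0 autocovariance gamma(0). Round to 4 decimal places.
\gamma(0) = 1.2031

For an MA(q) process X_t = eps_t + sum_i theta_i eps_{t-i} with
Var(eps_t) = sigma^2, the variance is
  gamma(0) = sigma^2 * (1 + sum_i theta_i^2).
  sum_i theta_i^2 = (-0.339)^2 + (-0.297)^2 = 0.114921 + 0.088209 = 0.20313.
  gamma(0) = 1 * (1 + 0.20313) = 1 * 1.20313 = 1.20313, which rounds to 1.2031.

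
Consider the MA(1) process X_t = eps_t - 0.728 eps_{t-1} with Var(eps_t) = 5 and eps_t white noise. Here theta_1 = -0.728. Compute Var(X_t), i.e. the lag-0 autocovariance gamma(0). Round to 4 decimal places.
\gamma(0) = 7.6499

For an MA(q) process X_t = eps_t + sum_i theta_i eps_{t-i} with
Var(eps_t) = sigma^2, the variance is
  gamma(0) = sigma^2 * (1 + sum_i theta_i^2).
  sum_i theta_i^2 = (-0.728)^2 = 0.529984.
  gamma(0) = 5 * (1 + 0.529984) = 5 * 1.529984 = 7.64992, which rounds to 7.6499.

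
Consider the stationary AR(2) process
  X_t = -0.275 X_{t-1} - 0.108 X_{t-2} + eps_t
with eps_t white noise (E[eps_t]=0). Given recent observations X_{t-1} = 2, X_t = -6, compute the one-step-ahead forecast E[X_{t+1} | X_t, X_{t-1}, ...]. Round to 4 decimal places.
E[X_{t+1} \mid \mathcal F_t] = 1.4340

For an AR(p) model X_t = c + sum_i phi_i X_{t-i} + eps_t, the
one-step-ahead conditional mean is
  E[X_{t+1} | X_t, ...] = c + sum_i phi_i X_{t+1-i}.
Substitute known values:
  E[X_{t+1} | ...] = (-0.275) * (-6) + (-0.108) * (2)
                   = 1.4340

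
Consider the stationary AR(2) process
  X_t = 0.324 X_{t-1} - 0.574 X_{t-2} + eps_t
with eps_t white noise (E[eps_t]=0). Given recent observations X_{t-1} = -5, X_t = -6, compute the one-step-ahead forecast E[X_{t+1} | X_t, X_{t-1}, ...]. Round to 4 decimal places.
E[X_{t+1} \mid \mathcal F_t] = 0.9260

For an AR(p) model X_t = c + sum_i phi_i X_{t-i} + eps_t, the
one-step-ahead conditional mean is
  E[X_{t+1} | X_t, ...] = c + sum_i phi_i X_{t+1-i}.
Substitute known values:
  E[X_{t+1} | ...] = (0.324) * (-6) + (-0.574) * (-5)
                   = 0.9260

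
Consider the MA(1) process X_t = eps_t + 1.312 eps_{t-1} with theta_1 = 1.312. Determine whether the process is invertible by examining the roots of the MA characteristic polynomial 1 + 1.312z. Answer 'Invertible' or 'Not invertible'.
\text{Not invertible}

The MA(q) characteristic polynomial is P(z) = 1 + 1.312z.
Invertibility requires all roots to lie outside the unit circle, i.e. |z| > 1 for every root.
This is linear in z: 1 + (1.312) z = 0  =>  z = -1/(1.312) = -0.762195,  |z| = 0.762195.
Moduli of all roots: 0.7622.
All moduli strictly greater than 1? No.
Verdict: Not invertible.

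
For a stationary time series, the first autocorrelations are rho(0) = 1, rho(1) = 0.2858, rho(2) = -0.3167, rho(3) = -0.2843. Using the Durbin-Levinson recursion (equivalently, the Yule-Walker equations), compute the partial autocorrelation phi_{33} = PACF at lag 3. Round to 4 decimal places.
\phi_{33} = -0.0410

The PACF at lag k is phi_{kk}, the last component of the solution
to the Yule-Walker system G_k phi = r_k where
  (G_k)_{ij} = rho(|i - j|), (r_k)_i = rho(i), i,j = 1..k.
Equivalently, Durbin-Levinson gives phi_{kk} iteratively:
  phi_{11} = rho(1)
  phi_{kk} = [rho(k) - sum_{j=1..k-1} phi_{k-1,j} rho(k-j)]
            / [1 - sum_{j=1..k-1} phi_{k-1,j} rho(j)],
  phi_{k,j} = phi_{k-1,j} - phi_{kk} phi_{k-1,k-j},  j = 1..k-1.
Step k = 1:
  phi_11 = rho(1) = 0.2858.
Step k = 2:
  phi_22 = [rho(2) - phi_11 rho(1)] / [1 - phi_11 rho(1)] = [-0.3167 - (0.2858)(0.2858)] / [1 - (0.2858)(0.2858)]
         = -0.39838164 / 0.91831836 = -0.433816.
  Update: phi_21 = phi_11 - phi_22 phi_11 = 0.2858 - (-0.433816)(0.2858) = 0.409785.
Step k = 3:
  phi_33 = [rho(3) - phi_21 rho(2) - phi_22 rho(1)] / [1 - phi_21 rho(1) - phi_22 rho(2)]
    numerator   = -0.2843 - (0.409785)(-0.3167) - (-0.433816)(0.2858) = -0.03053642
    denominator = 1 - (0.409785)(0.2858) - (-0.433816)(-0.3167) = 0.74549384
  phi_33 = -0.03053642 / 0.74549384 = -0.041.
Therefore phi_{33} = -0.0410.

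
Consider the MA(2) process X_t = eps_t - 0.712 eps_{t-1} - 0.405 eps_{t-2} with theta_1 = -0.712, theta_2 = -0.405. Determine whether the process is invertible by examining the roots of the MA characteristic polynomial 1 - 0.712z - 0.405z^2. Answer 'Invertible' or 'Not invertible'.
\text{Not invertible}

The MA(q) characteristic polynomial is P(z) = 1 - 0.712z - 0.405z^2.
Invertibility requires all roots to lie outside the unit circle, i.e. |z| > 1 for every root.
Set 1 + (-0.712) z + (-0.405) z^2 = 0, i.e. a z^2 + b z + c = 0 with a = -0.405, b = -0.712, c = 1.
Discriminant D = b^2 - 4ac = (-0.712)^2 - 4*(-0.405)*1 = 0.506944 - (-1.62) = 2.126944.
D >= 0, so the roots are real: z = (-b +/- sqrt(D)) / (2a) = (0.712 +/- 1.458405) / (-0.81).
  z_1 = (0.712 + 1.458405) / (-0.81) = -2.6795,   |z_1| = 2.6795.
  z_2 = (0.712 - 1.458405) / (-0.81) = 0.9215,   |z_2| = 0.9215.
Moduli of all roots: 2.6795, 0.9215.
All moduli strictly greater than 1? No.
Verdict: Not invertible.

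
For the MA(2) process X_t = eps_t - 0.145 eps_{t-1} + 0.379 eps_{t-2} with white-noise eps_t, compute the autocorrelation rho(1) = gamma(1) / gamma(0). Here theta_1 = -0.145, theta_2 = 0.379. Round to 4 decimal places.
\rho(1) = -0.1717

For an MA(q) process with theta_0 = 1, the autocovariance is
  gamma(k) = sigma^2 * sum_{i=0..q-k} theta_i * theta_{i+k},
and rho(k) = gamma(k) / gamma(0). Sigma^2 cancels.
  numerator   = (1)*(-0.145) + (-0.145)*(0.379) = -0.199955.
  denominator = (1)^2 + (-0.145)^2 + (0.379)^2 = 1.164666.
  rho(1) = -0.199955 / 1.164666 = -0.1717.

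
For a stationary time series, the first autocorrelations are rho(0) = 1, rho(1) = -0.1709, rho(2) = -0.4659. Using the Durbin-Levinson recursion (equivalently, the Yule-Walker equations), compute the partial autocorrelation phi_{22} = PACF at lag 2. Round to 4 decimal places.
\phi_{22} = -0.5100

The PACF at lag k is phi_{kk}, the last component of the solution
to the Yule-Walker system G_k phi = r_k where
  (G_k)_{ij} = rho(|i - j|), (r_k)_i = rho(i), i,j = 1..k.
Equivalently, Durbin-Levinson gives phi_{kk} iteratively:
  phi_{11} = rho(1)
  phi_{kk} = [rho(k) - sum_{j=1..k-1} phi_{k-1,j} rho(k-j)]
            / [1 - sum_{j=1..k-1} phi_{k-1,j} rho(j)],
  phi_{k,j} = phi_{k-1,j} - phi_{kk} phi_{k-1,k-j},  j = 1..k-1.
Step k = 1:
  phi_11 = rho(1) = -0.1709.
Step k = 2:
  phi_22 = [rho(2) - phi_11 rho(1)] / [1 - phi_11 rho(1)] = [-0.4659 - (-0.1709)(-0.1709)] / [1 - (-0.1709)(-0.1709)]
         = -0.49510681 / 0.97079319 = -0.51.
Therefore phi_{22} = -0.5100.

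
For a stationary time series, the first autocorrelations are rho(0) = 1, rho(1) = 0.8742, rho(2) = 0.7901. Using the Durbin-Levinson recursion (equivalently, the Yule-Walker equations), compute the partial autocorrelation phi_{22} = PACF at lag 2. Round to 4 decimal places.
\phi_{22} = 0.1097

The PACF at lag k is phi_{kk}, the last component of the solution
to the Yule-Walker system G_k phi = r_k where
  (G_k)_{ij} = rho(|i - j|), (r_k)_i = rho(i), i,j = 1..k.
Equivalently, Durbin-Levinson gives phi_{kk} iteratively:
  phi_{11} = rho(1)
  phi_{kk} = [rho(k) - sum_{j=1..k-1} phi_{k-1,j} rho(k-j)]
            / [1 - sum_{j=1..k-1} phi_{k-1,j} rho(j)],
  phi_{k,j} = phi_{k-1,j} - phi_{kk} phi_{k-1,k-j},  j = 1..k-1.
Step k = 1:
  phi_11 = rho(1) = 0.8742.
Step k = 2:
  phi_22 = [rho(2) - phi_11 rho(1)] / [1 - phi_11 rho(1)] = [0.7901 - (0.8742)(0.8742)] / [1 - (0.8742)(0.8742)]
         = 0.02587436 / 0.23577436 = 0.1097.
Therefore phi_{22} = 0.1097.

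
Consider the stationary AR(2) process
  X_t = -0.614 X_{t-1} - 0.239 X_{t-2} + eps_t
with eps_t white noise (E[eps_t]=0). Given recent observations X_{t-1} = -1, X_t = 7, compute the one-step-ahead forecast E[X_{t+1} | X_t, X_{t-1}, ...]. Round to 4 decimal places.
E[X_{t+1} \mid \mathcal F_t] = -4.0590

For an AR(p) model X_t = c + sum_i phi_i X_{t-i} + eps_t, the
one-step-ahead conditional mean is
  E[X_{t+1} | X_t, ...] = c + sum_i phi_i X_{t+1-i}.
Substitute known values:
  E[X_{t+1} | ...] = (-0.614) * (7) + (-0.239) * (-1)
                   = -4.0590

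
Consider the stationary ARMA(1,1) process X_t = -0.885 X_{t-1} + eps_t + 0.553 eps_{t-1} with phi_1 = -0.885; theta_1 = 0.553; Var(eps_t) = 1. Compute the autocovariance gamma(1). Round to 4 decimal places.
\gamma(1) = -0.7820

Multiply the model equation by X_{t-k} and take expectations. With theta_0 = psi_0 = 1 and psi_j the MA(infinity) weights, this gives
  gamma(k) - sum_i phi_i gamma(k-i) = c_k,
  c_k = sigma^2 * sum_{j=k..q} theta_j psi_{j-k}   (c_k = 0 for k > q),
using gamma(-m) = gamma(m).
psi-weights needed (psi_j = theta_j + sum_i phi_i psi_{j-i}):
  psi_1 = theta_1 + phi_1 = 0.553 + (-0.885) = -0.332
Right-hand sides:
  c_0 = sigma^2 (1 + theta_1 psi_1) = 1 * (1 + (0.553)(-0.332)) = 1 * 0.816404 = 0.816404
  c_1 = sigma^2 theta_1 = 1 * (0.553) = 0.553
  c_2 = 0
Equations for k = 0 and k = 1 (AR order 1):
  gamma(0) = phi_1 gamma(1) + c_0
  gamma(1) = phi_1 gamma(0) + c_1
Substituting the second into the first: gamma(0) (1 - phi_1^2) = c_0 + phi_1 c_1, so
  gamma(0) = (c_0 + phi_1 c_1) / (1 - phi_1^2) = (0.816404 + (-0.885)(0.553)) / (1 - (-0.885)^2) = 0.326999 / 0.216775 = 1.508472.
  gamma(1) = phi_1 gamma(0) + c_1 = (-0.885)(1.508472) + (0.553) = -0.781998.
Therefore gamma(1) = -0.7820 (to 4 decimal places).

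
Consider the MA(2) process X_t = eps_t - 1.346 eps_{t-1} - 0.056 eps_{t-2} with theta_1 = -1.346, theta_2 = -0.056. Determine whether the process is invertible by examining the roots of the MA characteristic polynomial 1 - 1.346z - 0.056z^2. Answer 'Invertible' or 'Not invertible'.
\text{Not invertible}

The MA(q) characteristic polynomial is P(z) = 1 - 1.346z - 0.056z^2.
Invertibility requires all roots to lie outside the unit circle, i.e. |z| > 1 for every root.
Set 1 + (-1.346) z + (-0.056) z^2 = 0, i.e. a z^2 + b z + c = 0 with a = -0.056, b = -1.346, c = 1.
Discriminant D = b^2 - 4ac = (-1.346)^2 - 4*(-0.056)*1 = 1.811716 - (-0.224) = 2.035716.
D >= 0, so the roots are real: z = (-b +/- sqrt(D)) / (2a) = (1.346 +/- 1.426785) / (-0.112).
  z_1 = (1.346 + 1.426785) / (-0.112) = -24.757,   |z_1| = 24.757.
  z_2 = (1.346 - 1.426785) / (-0.112) = 0.7213,   |z_2| = 0.7213.
Moduli of all roots: 24.7570, 0.7213.
All moduli strictly greater than 1? No.
Verdict: Not invertible.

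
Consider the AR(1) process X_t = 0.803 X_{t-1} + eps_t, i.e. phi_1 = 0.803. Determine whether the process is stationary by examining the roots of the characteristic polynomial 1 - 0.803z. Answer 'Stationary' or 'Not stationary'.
\text{Stationary}

The AR(p) characteristic polynomial is P(z) = 1 - 0.803z.
Stationarity requires all roots to lie outside the unit circle, i.e. |z| > 1 for every root.
This is linear in z: 1 + (-0.803) z = 0  =>  z = -1/(-0.803) = 1.24533,  |z| = 1.24533.
Moduli of all roots: 1.2453.
All moduli strictly greater than 1? Yes.
Verdict: Stationary.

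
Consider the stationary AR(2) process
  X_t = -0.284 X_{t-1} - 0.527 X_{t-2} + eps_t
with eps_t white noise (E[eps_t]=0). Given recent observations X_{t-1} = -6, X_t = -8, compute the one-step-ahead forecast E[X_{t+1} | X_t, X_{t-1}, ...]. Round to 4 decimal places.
E[X_{t+1} \mid \mathcal F_t] = 5.4340

For an AR(p) model X_t = c + sum_i phi_i X_{t-i} + eps_t, the
one-step-ahead conditional mean is
  E[X_{t+1} | X_t, ...] = c + sum_i phi_i X_{t+1-i}.
Substitute known values:
  E[X_{t+1} | ...] = (-0.284) * (-8) + (-0.527) * (-6)
                   = 5.4340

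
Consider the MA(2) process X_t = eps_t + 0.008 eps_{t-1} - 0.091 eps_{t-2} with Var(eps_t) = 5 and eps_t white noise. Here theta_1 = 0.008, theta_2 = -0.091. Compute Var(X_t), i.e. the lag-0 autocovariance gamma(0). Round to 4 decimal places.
\gamma(0) = 5.0417

For an MA(q) process X_t = eps_t + sum_i theta_i eps_{t-i} with
Var(eps_t) = sigma^2, the variance is
  gamma(0) = sigma^2 * (1 + sum_i theta_i^2).
  sum_i theta_i^2 = (0.008)^2 + (-0.091)^2 = 0.000064 + 0.008281 = 0.008345.
  gamma(0) = 5 * (1 + 0.008345) = 5 * 1.008345 = 5.041725, which rounds to 5.0417.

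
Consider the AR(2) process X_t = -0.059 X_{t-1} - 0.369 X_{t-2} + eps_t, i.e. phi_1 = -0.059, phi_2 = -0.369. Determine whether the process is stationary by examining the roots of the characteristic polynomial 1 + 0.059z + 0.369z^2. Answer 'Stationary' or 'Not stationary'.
\text{Stationary}

The AR(p) characteristic polynomial is P(z) = 1 + 0.059z + 0.369z^2.
Stationarity requires all roots to lie outside the unit circle, i.e. |z| > 1 for every root.
Set 1 + (0.059) z + (0.369) z^2 = 0, i.e. a z^2 + b z + c = 0 with a = 0.369, b = 0.059, c = 1.
Discriminant D = b^2 - 4ac = (0.059)^2 - 4*(0.369)*1 = 0.003481 - (1.476) = -1.472519.
D < 0, so the roots are the complex-conjugate pair z = (-b +/- i sqrt(-D)) / (2a) = -0.0799 +/- 1.6443i.
For a conjugate pair |z|^2 = z * conj(z) = (product of roots) = c/a = 1/(0.369) = 2.710027, so |z| = sqrt(2.710027) = 1.6462 for both roots.
Moduli of all roots: 1.6462, 1.6462.
All moduli strictly greater than 1? Yes.
Verdict: Stationary.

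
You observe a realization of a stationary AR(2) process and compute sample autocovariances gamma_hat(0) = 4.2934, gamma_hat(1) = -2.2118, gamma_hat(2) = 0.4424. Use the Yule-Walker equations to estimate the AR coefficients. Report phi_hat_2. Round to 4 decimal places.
\hat\phi_{2} = -0.2210

The Yule-Walker equations for an AR(p) process read, in matrix form,
  Gamma_p phi = r_p,   with   (Gamma_p)_{ij} = gamma(|i - j|),
                       (r_p)_i = gamma(i),   i,j = 1..p.
Substitute the sample gammas (Toeplitz matrix and right-hand side of size 2):
  Gamma_p = [[4.2934, -2.2118], [-2.2118, 4.2934]]
  r_p     = [-2.2118, 0.4424]
Written out:
  4.2934 phi_1 - 2.2118 phi_2 = -2.2118
  -2.2118 phi_1 + 4.2934 phi_2 = 0.4424
Solve by Cramer's rule:
  det = gamma(0)^2 - gamma(1)^2 = (4.2934)^2 - (-2.2118)^2 = 18.43328356 - 4.89205924 = 13.54122432
  phi_hat_1 = [gamma(1) gamma(0) - gamma(1) gamma(2)] / det = [(-2.2118)(4.2934) - (-2.2118)(0.4424)] / 13.54122432 = -8.5176418 / 13.54122432 = -0.629
  phi_hat_2 = [gamma(0) gamma(2) - gamma(1)^2] / det = [(4.2934)(0.4424) - (-2.2118)^2] / 13.54122432 = -2.99265908 / 13.54122432 = -0.221
So phi_hat = [-0.6290, -0.2210].
Therefore phi_hat_2 = -0.2210.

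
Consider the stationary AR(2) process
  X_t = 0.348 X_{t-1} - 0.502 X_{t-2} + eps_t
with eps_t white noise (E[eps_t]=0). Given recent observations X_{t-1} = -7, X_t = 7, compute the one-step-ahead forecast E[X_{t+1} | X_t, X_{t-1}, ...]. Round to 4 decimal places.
E[X_{t+1} \mid \mathcal F_t] = 5.9500

For an AR(p) model X_t = c + sum_i phi_i X_{t-i} + eps_t, the
one-step-ahead conditional mean is
  E[X_{t+1} | X_t, ...] = c + sum_i phi_i X_{t+1-i}.
Substitute known values:
  E[X_{t+1} | ...] = (0.348) * (7) + (-0.502) * (-7)
                   = 5.9500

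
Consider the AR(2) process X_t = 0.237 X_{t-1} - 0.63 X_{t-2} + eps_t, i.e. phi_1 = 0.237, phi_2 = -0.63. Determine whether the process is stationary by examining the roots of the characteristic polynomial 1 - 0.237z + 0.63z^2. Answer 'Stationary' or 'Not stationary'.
\text{Stationary}

The AR(p) characteristic polynomial is P(z) = 1 - 0.237z + 0.63z^2.
Stationarity requires all roots to lie outside the unit circle, i.e. |z| > 1 for every root.
Set 1 + (-0.237) z + (0.63) z^2 = 0, i.e. a z^2 + b z + c = 0 with a = 0.63, b = -0.237, c = 1.
Discriminant D = b^2 - 4ac = (-0.237)^2 - 4*(0.63)*1 = 0.056169 - (2.52) = -2.463831.
D < 0, so the roots are the complex-conjugate pair z = (-b +/- i sqrt(-D)) / (2a) = 0.1881 +/- 1.2458i.
For a conjugate pair |z|^2 = z * conj(z) = (product of roots) = c/a = 1/(0.63) = 1.587302, so |z| = sqrt(1.587302) = 1.2599 for both roots.
Moduli of all roots: 1.2599, 1.2599.
All moduli strictly greater than 1? Yes.
Verdict: Stationary.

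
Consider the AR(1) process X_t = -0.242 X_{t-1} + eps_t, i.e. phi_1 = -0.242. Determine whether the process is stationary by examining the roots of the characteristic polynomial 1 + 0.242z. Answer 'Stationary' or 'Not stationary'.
\text{Stationary}

The AR(p) characteristic polynomial is P(z) = 1 + 0.242z.
Stationarity requires all roots to lie outside the unit circle, i.e. |z| > 1 for every root.
This is linear in z: 1 + (0.242) z = 0  =>  z = -1/(0.242) = -4.132231,  |z| = 4.132231.
Moduli of all roots: 4.1322.
All moduli strictly greater than 1? Yes.
Verdict: Stationary.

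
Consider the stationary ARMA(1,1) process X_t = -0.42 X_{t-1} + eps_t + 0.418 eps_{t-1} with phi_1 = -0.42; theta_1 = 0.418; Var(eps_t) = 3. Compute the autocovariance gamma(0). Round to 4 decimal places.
\gamma(0) = 3.0000

Multiply the model equation by X_{t-k} and take expectations. With theta_0 = psi_0 = 1 and psi_j the MA(infinity) weights, this gives
  gamma(k) - sum_i phi_i gamma(k-i) = c_k,
  c_k = sigma^2 * sum_{j=k..q} theta_j psi_{j-k}   (c_k = 0 for k > q),
using gamma(-m) = gamma(m).
psi-weights needed (psi_j = theta_j + sum_i phi_i psi_{j-i}):
  psi_1 = theta_1 + phi_1 = 0.418 + (-0.42) = -0.002
Right-hand sides:
  c_0 = sigma^2 (1 + theta_1 psi_1) = 3 * (1 + (0.418)(-0.002)) = 3 * 0.999164 = 2.997492
  c_1 = sigma^2 theta_1 = 3 * (0.418) = 1.254
  c_2 = 0
Equations for k = 0 and k = 1 (AR order 1):
  gamma(0) = phi_1 gamma(1) + c_0
  gamma(1) = phi_1 gamma(0) + c_1
Substituting the second into the first: gamma(0) (1 - phi_1^2) = c_0 + phi_1 c_1, so
  gamma(0) = (c_0 + phi_1 c_1) / (1 - phi_1^2) = (2.997492 + (-0.42)(1.254)) / (1 - (-0.42)^2) = 2.470812 / 0.8236 = 3.000015.
Therefore gamma(0) = 3.0000 (to 4 decimal places).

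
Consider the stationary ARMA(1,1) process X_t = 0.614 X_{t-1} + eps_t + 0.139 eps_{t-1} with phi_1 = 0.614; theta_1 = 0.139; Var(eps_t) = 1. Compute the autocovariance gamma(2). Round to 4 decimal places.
\gamma(2) = 0.8055

Multiply the model equation by X_{t-k} and take expectations. With theta_0 = psi_0 = 1 and psi_j the MA(infinity) weights, this gives
  gamma(k) - sum_i phi_i gamma(k-i) = c_k,
  c_k = sigma^2 * sum_{j=k..q} theta_j psi_{j-k}   (c_k = 0 for k > q),
using gamma(-m) = gamma(m).
psi-weights needed (psi_j = theta_j + sum_i phi_i psi_{j-i}):
  psi_1 = theta_1 + phi_1 = 0.139 + (0.614) = 0.753
Right-hand sides:
  c_0 = sigma^2 (1 + theta_1 psi_1) = 1 * (1 + (0.139)(0.753)) = 1 * 1.104667 = 1.104667
  c_1 = sigma^2 theta_1 = 1 * (0.139) = 0.139
  c_2 = 0
Equations for k = 0 and k = 1 (AR order 1):
  gamma(0) = phi_1 gamma(1) + c_0
  gamma(1) = phi_1 gamma(0) + c_1
Substituting the second into the first: gamma(0) (1 - phi_1^2) = c_0 + phi_1 c_1, so
  gamma(0) = (c_0 + phi_1 c_1) / (1 - phi_1^2) = (1.104667 + (0.614)(0.139)) / (1 - (0.614)^2) = 1.190013 / 0.623004 = 1.910121.
  gamma(1) = phi_1 gamma(0) + c_1 = (0.614)(1.910121) + (0.139) = 1.311814.
For k = 2 (> q): gamma(2) = phi_1 gamma(1) = (0.614)(1.311814) = 0.805454.
Therefore gamma(2) = 0.8055 (to 4 decimal places).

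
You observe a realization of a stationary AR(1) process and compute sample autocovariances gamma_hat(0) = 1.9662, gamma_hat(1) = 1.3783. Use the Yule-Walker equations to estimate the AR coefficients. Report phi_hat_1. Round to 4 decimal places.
\hat\phi_{1} = 0.7010

The Yule-Walker equations for an AR(p) process read, in matrix form,
  Gamma_p phi = r_p,   with   (Gamma_p)_{ij} = gamma(|i - j|),
                       (r_p)_i = gamma(i),   i,j = 1..p.
Substitute the sample gammas (Toeplitz matrix and right-hand side of size 1):
  Gamma_p = [[1.9662]]
  r_p     = [1.3783]
With p = 1 this is the single equation gamma(0) phi_1 = gamma(1):
  phi_hat_1 = gamma(1) / gamma(0) = 1.3783 / 1.9662 = 0.7010.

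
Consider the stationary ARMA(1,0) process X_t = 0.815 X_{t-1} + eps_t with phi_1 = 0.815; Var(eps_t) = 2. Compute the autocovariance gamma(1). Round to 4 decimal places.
\gamma(1) = 4.8544

Multiply the model equation by X_{t-k} and take expectations. With theta_0 = psi_0 = 1 and psi_j the MA(infinity) weights, this gives
  gamma(k) - sum_i phi_i gamma(k-i) = c_k,
  c_k = sigma^2 * sum_{j=k..q} theta_j psi_{j-k}   (c_k = 0 for k > q),
using gamma(-m) = gamma(m).
Pure AR (q = 0): c_0 = sigma^2 = 2, c_k = 0 for k >= 1.
Equations for k = 0 and k = 1 (AR order 1):
  gamma(0) = phi_1 gamma(1) + c_0
  gamma(1) = phi_1 gamma(0) + c_1
Substituting the second into the first: gamma(0) (1 - phi_1^2) = c_0 + phi_1 c_1, so
  gamma(0) = c_0 / (1 - phi_1^2) = 2 / (1 - (0.815)^2) = 2 / 0.335775 = 5.95637.
  gamma(1) = phi_1 gamma(0) = (0.815)(5.95637) = 4.854441.
Therefore gamma(1) = 4.8544 (to 4 decimal places).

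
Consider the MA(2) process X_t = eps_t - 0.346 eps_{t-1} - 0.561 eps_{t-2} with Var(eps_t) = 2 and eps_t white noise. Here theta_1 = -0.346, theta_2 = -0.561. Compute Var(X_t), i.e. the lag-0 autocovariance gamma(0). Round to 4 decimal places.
\gamma(0) = 2.8689

For an MA(q) process X_t = eps_t + sum_i theta_i eps_{t-i} with
Var(eps_t) = sigma^2, the variance is
  gamma(0) = sigma^2 * (1 + sum_i theta_i^2).
  sum_i theta_i^2 = (-0.346)^2 + (-0.561)^2 = 0.119716 + 0.314721 = 0.434437.
  gamma(0) = 2 * (1 + 0.434437) = 2 * 1.434437 = 2.868874, which rounds to 2.8689.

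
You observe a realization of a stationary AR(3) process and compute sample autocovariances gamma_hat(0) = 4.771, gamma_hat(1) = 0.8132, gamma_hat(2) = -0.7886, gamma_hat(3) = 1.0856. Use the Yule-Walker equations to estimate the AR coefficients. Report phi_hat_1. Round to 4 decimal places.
\hat\phi_{1} = 0.2680

The Yule-Walker equations for an AR(p) process read, in matrix form,
  Gamma_p phi = r_p,   with   (Gamma_p)_{ij} = gamma(|i - j|),
                       (r_p)_i = gamma(i),   i,j = 1..p.
Substitute the sample gammas (Toeplitz matrix and right-hand side of size 3):
  Gamma_p = [[4.771, 0.8132, -0.7886], [0.8132, 4.771, 0.8132], [-0.7886, 0.8132, 4.771]]
  r_p     = [0.8132, -0.7886, 1.0856]
Written out (R1..R3):
  (R1) 4.771 phi_1 + 0.8132 phi_2 - 0.7886 phi_3 = 0.8132
  (R2) 0.8132 phi_1 + 4.771 phi_2 + 0.8132 phi_3 = -0.7886
  (R3) -0.7886 phi_1 + 0.8132 phi_2 + 4.771 phi_3 = 1.0856
Gaussian elimination:
  R2 <- R2 - (0.8132/4.771) R1 = R2 - (0.170446) R1:  4.632393 phi_2 + 0.947614 phi_3 = -0.927207
  R3 <- R3 - (-0.7886/4.771) R1 = R3 - (-0.16529) R1:  0.947614 phi_2 + 4.640652 phi_3 = 1.220014
  R3 <- R3 - (0.947614/4.632393) R2 = R3 - (0.204563) R2:  4.446806 phi_3 = 1.409686
Back-substitution:
  phi_hat_3 = 1.409686 / 4.446806 = 0.317011
  phi_hat_2 = (-0.927207 - (0.947614)(0.317011)) / 4.632393 = -0.265006
  phi_hat_1 = (0.8132 - (0.8132)(-0.265006) - (-0.7886)(0.317011)) / 4.771 = 0.268015
So phi_hat = [0.2680, -0.2650, 0.3170].
Therefore phi_hat_1 = 0.2680.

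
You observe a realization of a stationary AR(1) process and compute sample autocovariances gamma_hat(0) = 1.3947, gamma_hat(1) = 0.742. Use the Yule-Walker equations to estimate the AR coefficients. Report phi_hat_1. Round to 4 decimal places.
\hat\phi_{1} = 0.5320

The Yule-Walker equations for an AR(p) process read, in matrix form,
  Gamma_p phi = r_p,   with   (Gamma_p)_{ij} = gamma(|i - j|),
                       (r_p)_i = gamma(i),   i,j = 1..p.
Substitute the sample gammas (Toeplitz matrix and right-hand side of size 1):
  Gamma_p = [[1.3947]]
  r_p     = [0.742]
With p = 1 this is the single equation gamma(0) phi_1 = gamma(1):
  phi_hat_1 = gamma(1) / gamma(0) = 0.742 / 1.3947 = 0.5320.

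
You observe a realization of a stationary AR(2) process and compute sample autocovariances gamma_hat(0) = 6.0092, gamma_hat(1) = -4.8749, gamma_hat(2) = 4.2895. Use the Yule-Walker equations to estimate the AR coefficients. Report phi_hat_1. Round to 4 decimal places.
\hat\phi_{1} = -0.6790

The Yule-Walker equations for an AR(p) process read, in matrix form,
  Gamma_p phi = r_p,   with   (Gamma_p)_{ij} = gamma(|i - j|),
                       (r_p)_i = gamma(i),   i,j = 1..p.
Substitute the sample gammas (Toeplitz matrix and right-hand side of size 2):
  Gamma_p = [[6.0092, -4.8749], [-4.8749, 6.0092]]
  r_p     = [-4.8749, 4.2895]
Written out:
  6.0092 phi_1 - 4.8749 phi_2 = -4.8749
  -4.8749 phi_1 + 6.0092 phi_2 = 4.2895
Solve by Cramer's rule:
  det = gamma(0)^2 - gamma(1)^2 = (6.0092)^2 - (-4.8749)^2 = 36.11048464 - 23.76465001 = 12.34583463
  phi_hat_1 = [gamma(1) gamma(0) - gamma(1) gamma(2)] / det = [(-4.8749)(6.0092) - (-4.8749)(4.2895)] / 12.34583463 = -8.38336553 / 12.34583463 = -0.679
  phi_hat_2 = [gamma(0) gamma(2) - gamma(1)^2] / det = [(6.0092)(4.2895) - (-4.8749)^2] / 12.34583463 = 2.01181339 / 12.34583463 = 0.163
So phi_hat = [-0.6790, 0.1630].
Therefore phi_hat_1 = -0.6790.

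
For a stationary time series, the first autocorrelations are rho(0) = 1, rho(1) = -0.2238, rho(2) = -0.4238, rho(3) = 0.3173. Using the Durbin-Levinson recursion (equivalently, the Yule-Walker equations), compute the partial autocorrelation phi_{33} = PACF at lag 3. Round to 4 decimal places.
\phi_{33} = 0.0890

The PACF at lag k is phi_{kk}, the last component of the solution
to the Yule-Walker system G_k phi = r_k where
  (G_k)_{ij} = rho(|i - j|), (r_k)_i = rho(i), i,j = 1..k.
Equivalently, Durbin-Levinson gives phi_{kk} iteratively:
  phi_{11} = rho(1)
  phi_{kk} = [rho(k) - sum_{j=1..k-1} phi_{k-1,j} rho(k-j)]
            / [1 - sum_{j=1..k-1} phi_{k-1,j} rho(j)],
  phi_{k,j} = phi_{k-1,j} - phi_{kk} phi_{k-1,k-j},  j = 1..k-1.
Step k = 1:
  phi_11 = rho(1) = -0.2238.
Step k = 2:
  phi_22 = [rho(2) - phi_11 rho(1)] / [1 - phi_11 rho(1)] = [-0.4238 - (-0.2238)(-0.2238)] / [1 - (-0.2238)(-0.2238)]
         = -0.47388644 / 0.94991356 = -0.498873.
  Update: phi_21 = phi_11 - phi_22 phi_11 = -0.2238 - (-0.498873)(-0.2238) = -0.335448.
Step k = 3:
  phi_33 = [rho(3) - phi_21 rho(2) - phi_22 rho(1)] / [1 - phi_21 rho(1) - phi_22 rho(2)]
    numerator   = 0.3173 - (-0.335448)(-0.4238) - (-0.498873)(-0.2238) = 0.06348938
    denominator = 1 - (-0.335448)(-0.2238) - (-0.498873)(-0.4238) = 0.7135043
  phi_33 = 0.06348938 / 0.7135043 = 0.089.
Therefore phi_{33} = 0.0890.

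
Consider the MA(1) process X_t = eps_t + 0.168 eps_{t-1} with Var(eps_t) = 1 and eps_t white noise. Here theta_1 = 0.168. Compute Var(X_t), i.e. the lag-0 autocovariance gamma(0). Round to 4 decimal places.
\gamma(0) = 1.0282

For an MA(q) process X_t = eps_t + sum_i theta_i eps_{t-i} with
Var(eps_t) = sigma^2, the variance is
  gamma(0) = sigma^2 * (1 + sum_i theta_i^2).
  sum_i theta_i^2 = (0.168)^2 = 0.028224.
  gamma(0) = 1 * (1 + 0.028224) = 1 * 1.028224 = 1.028224, which rounds to 1.0282.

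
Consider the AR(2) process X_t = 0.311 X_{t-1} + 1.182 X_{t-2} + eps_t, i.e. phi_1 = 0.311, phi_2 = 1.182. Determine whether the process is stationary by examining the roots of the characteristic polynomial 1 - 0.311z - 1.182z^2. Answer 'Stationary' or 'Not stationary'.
\text{Not stationary}

The AR(p) characteristic polynomial is P(z) = 1 - 0.311z - 1.182z^2.
Stationarity requires all roots to lie outside the unit circle, i.e. |z| > 1 for every root.
Set 1 + (-0.311) z + (-1.182) z^2 = 0, i.e. a z^2 + b z + c = 0 with a = -1.182, b = -0.311, c = 1.
Discriminant D = b^2 - 4ac = (-0.311)^2 - 4*(-1.182)*1 = 0.096721 - (-4.728) = 4.824721.
D >= 0, so the roots are real: z = (-b +/- sqrt(D)) / (2a) = (0.311 +/- 2.196525) / (-2.364).
  z_1 = (0.311 + 2.196525) / (-2.364) = -1.0607,   |z_1| = 1.0607.
  z_2 = (0.311 - 2.196525) / (-2.364) = 0.7976,   |z_2| = 0.7976.
Moduli of all roots: 1.0607, 0.7976.
All moduli strictly greater than 1? No.
Verdict: Not stationary.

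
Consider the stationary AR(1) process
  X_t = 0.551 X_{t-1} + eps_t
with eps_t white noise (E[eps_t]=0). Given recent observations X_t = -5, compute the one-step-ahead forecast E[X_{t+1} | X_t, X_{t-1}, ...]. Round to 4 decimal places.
E[X_{t+1} \mid \mathcal F_t] = -2.7550

For an AR(p) model X_t = c + sum_i phi_i X_{t-i} + eps_t, the
one-step-ahead conditional mean is
  E[X_{t+1} | X_t, ...] = c + sum_i phi_i X_{t+1-i}.
Substitute known values:
  E[X_{t+1} | ...] = (0.551) * (-5)
                   = -2.7550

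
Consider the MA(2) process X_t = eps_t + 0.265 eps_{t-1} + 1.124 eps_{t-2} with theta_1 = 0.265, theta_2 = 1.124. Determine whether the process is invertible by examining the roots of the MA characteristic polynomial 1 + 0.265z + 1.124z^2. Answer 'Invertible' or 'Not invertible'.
\text{Not invertible}

The MA(q) characteristic polynomial is P(z) = 1 + 0.265z + 1.124z^2.
Invertibility requires all roots to lie outside the unit circle, i.e. |z| > 1 for every root.
Set 1 + (0.265) z + (1.124) z^2 = 0, i.e. a z^2 + b z + c = 0 with a = 1.124, b = 0.265, c = 1.
Discriminant D = b^2 - 4ac = (0.265)^2 - 4*(1.124)*1 = 0.070225 - (4.496) = -4.425775.
D < 0, so the roots are the complex-conjugate pair z = (-b +/- i sqrt(-D)) / (2a) = -0.1179 +/- 0.9358i.
For a conjugate pair |z|^2 = z * conj(z) = (product of roots) = c/a = 1/(1.124) = 0.88968, so |z| = sqrt(0.88968) = 0.9432 for both roots.
Moduli of all roots: 0.9432, 0.9432.
All moduli strictly greater than 1? No.
Verdict: Not invertible.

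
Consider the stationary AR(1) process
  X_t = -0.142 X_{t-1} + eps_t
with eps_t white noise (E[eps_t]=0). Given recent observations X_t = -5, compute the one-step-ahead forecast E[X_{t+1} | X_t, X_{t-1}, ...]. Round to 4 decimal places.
E[X_{t+1} \mid \mathcal F_t] = 0.7100

For an AR(p) model X_t = c + sum_i phi_i X_{t-i} + eps_t, the
one-step-ahead conditional mean is
  E[X_{t+1} | X_t, ...] = c + sum_i phi_i X_{t+1-i}.
Substitute known values:
  E[X_{t+1} | ...] = (-0.142) * (-5)
                   = 0.7100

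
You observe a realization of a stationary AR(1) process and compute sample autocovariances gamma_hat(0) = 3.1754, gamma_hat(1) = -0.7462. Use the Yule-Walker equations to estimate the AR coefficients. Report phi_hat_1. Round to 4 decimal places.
\hat\phi_{1} = -0.2350

The Yule-Walker equations for an AR(p) process read, in matrix form,
  Gamma_p phi = r_p,   with   (Gamma_p)_{ij} = gamma(|i - j|),
                       (r_p)_i = gamma(i),   i,j = 1..p.
Substitute the sample gammas (Toeplitz matrix and right-hand side of size 1):
  Gamma_p = [[3.1754]]
  r_p     = [-0.7462]
With p = 1 this is the single equation gamma(0) phi_1 = gamma(1):
  phi_hat_1 = gamma(1) / gamma(0) = -0.7462 / 3.1754 = -0.2350.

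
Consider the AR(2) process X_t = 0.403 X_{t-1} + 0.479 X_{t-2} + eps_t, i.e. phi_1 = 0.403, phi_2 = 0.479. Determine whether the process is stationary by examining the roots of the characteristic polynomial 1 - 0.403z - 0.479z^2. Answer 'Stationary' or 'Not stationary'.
\text{Stationary}

The AR(p) characteristic polynomial is P(z) = 1 - 0.403z - 0.479z^2.
Stationarity requires all roots to lie outside the unit circle, i.e. |z| > 1 for every root.
Set 1 + (-0.403) z + (-0.479) z^2 = 0, i.e. a z^2 + b z + c = 0 with a = -0.479, b = -0.403, c = 1.
Discriminant D = b^2 - 4ac = (-0.403)^2 - 4*(-0.479)*1 = 0.162409 - (-1.916) = 2.078409.
D >= 0, so the roots are real: z = (-b +/- sqrt(D)) / (2a) = (0.403 +/- 1.441669) / (-0.958).
  z_1 = (0.403 + 1.441669) / (-0.958) = -1.9255,   |z_1| = 1.9255.
  z_2 = (0.403 - 1.441669) / (-0.958) = 1.0842,   |z_2| = 1.0842.
Moduli of all roots: 1.9255, 1.0842.
All moduli strictly greater than 1? Yes.
Verdict: Stationary.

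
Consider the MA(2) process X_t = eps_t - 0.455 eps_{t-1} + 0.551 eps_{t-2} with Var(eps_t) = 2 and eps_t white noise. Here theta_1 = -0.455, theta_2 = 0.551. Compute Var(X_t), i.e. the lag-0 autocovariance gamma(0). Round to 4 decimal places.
\gamma(0) = 3.0213

For an MA(q) process X_t = eps_t + sum_i theta_i eps_{t-i} with
Var(eps_t) = sigma^2, the variance is
  gamma(0) = sigma^2 * (1 + sum_i theta_i^2).
  sum_i theta_i^2 = (-0.455)^2 + (0.551)^2 = 0.207025 + 0.303601 = 0.510626.
  gamma(0) = 2 * (1 + 0.510626) = 2 * 1.510626 = 3.021252, which rounds to 3.0213.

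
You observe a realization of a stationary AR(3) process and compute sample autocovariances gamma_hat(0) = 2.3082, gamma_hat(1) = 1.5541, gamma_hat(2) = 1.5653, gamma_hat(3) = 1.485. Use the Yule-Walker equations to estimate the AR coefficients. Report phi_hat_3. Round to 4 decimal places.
\hat\phi_{3} = 0.2150

The Yule-Walker equations for an AR(p) process read, in matrix form,
  Gamma_p phi = r_p,   with   (Gamma_p)_{ij} = gamma(|i - j|),
                       (r_p)_i = gamma(i),   i,j = 1..p.
Substitute the sample gammas (Toeplitz matrix and right-hand side of size 3):
  Gamma_p = [[2.3082, 1.5541, 1.5653], [1.5541, 2.3082, 1.5541], [1.5653, 1.5541, 2.3082]]
  r_p     = [1.5541, 1.5653, 1.485]
Written out (R1..R3):
  (R1) 2.3082 phi_1 + 1.5541 phi_2 + 1.5653 phi_3 = 1.5541
  (R2) 1.5541 phi_1 + 2.3082 phi_2 + 1.5541 phi_3 = 1.5653
  (R3) 1.5653 phi_1 + 1.5541 phi_2 + 2.3082 phi_3 = 1.485
Gaussian elimination:
  R2 <- R2 - (1.5541/2.3082) R1 = R2 - (0.673295) R1:  1.261832 phi_2 + 0.500191 phi_3 = 0.518932
  R3 <- R3 - (1.5653/2.3082) R1 = R3 - (0.678147) R1:  0.500191 phi_2 + 1.246696 phi_3 = 0.431091
  R3 <- R3 - (0.500191/1.261832) R2 = R3 - (0.396401) R2:  1.04842 phi_3 = 0.225386
Back-substitution:
  phi_hat_3 = 0.225386 / 1.04842 = 0.214977
  phi_hat_2 = (0.518932 - (0.500191)(0.214977)) / 1.261832 = 0.326036
  phi_hat_1 = (1.5541 - (1.5541)(0.326036) - (1.5653)(0.214977)) / 2.3082 = 0.307991
So phi_hat = [0.3080, 0.3260, 0.2150].
Therefore phi_hat_3 = 0.2150.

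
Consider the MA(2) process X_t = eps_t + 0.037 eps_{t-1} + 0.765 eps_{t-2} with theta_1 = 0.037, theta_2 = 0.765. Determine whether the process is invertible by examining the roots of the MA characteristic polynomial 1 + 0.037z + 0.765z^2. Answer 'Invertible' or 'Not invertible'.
\text{Invertible}

The MA(q) characteristic polynomial is P(z) = 1 + 0.037z + 0.765z^2.
Invertibility requires all roots to lie outside the unit circle, i.e. |z| > 1 for every root.
Set 1 + (0.037) z + (0.765) z^2 = 0, i.e. a z^2 + b z + c = 0 with a = 0.765, b = 0.037, c = 1.
Discriminant D = b^2 - 4ac = (0.037)^2 - 4*(0.765)*1 = 0.001369 - (3.06) = -3.058631.
D < 0, so the roots are the complex-conjugate pair z = (-b +/- i sqrt(-D)) / (2a) = -0.0242 +/- 1.1431i.
For a conjugate pair |z|^2 = z * conj(z) = (product of roots) = c/a = 1/(0.765) = 1.30719, so |z| = sqrt(1.30719) = 1.1433 for both roots.
Moduli of all roots: 1.1433, 1.1433.
All moduli strictly greater than 1? Yes.
Verdict: Invertible.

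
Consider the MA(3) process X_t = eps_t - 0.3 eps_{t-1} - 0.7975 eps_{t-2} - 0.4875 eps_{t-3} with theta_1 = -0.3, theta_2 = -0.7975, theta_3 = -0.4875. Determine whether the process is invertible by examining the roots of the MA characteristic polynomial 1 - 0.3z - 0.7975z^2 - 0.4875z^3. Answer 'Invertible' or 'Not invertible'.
\text{Not invertible}

The MA(q) characteristic polynomial is P(z) = 1 - 0.3z - 0.7975z^2 - 0.4875z^3.
Invertibility requires all roots to lie outside the unit circle, i.e. |z| > 1 for every root.
Degree 3: look for a simple real root z0 first, then factor out (1 - z/z0) and solve the remaining quadratic.
Testing z0 = 0.8: P(0.8) = 1 + (-0.3)(0.8) + (-0.7975)(0.8)^2 + (-0.4875)(0.8)^3
  = 1 + (-0.24) + (-0.5104) + (-0.2496) = 0.  So z_0 = 0.8 is a root, |z_0| = 0.8.
Divide out the factor (1 - 1.25 z) = (1 - z/z0) (since 1/z0 = 1.25):
  P(z) = (1 - 1.25 z)(1 + (0.95) z + (0.39) z^2)
  [check: z-coef 0.95 - (1.25) = -0.3; z^2-coef 0.39 - (1.25)(0.95) = -0.7975; z^3-coef -(1.25)(0.39) = -0.4875.]
Remaining roots from the quadratic factor 1 + (0.95) z + (0.39) z^2:
  Set 1 + (0.95) z + (0.39) z^2 = 0, i.e. a z^2 + b z + c = 0 with a = 0.39, b = 0.95, c = 1.
  Discriminant D = b^2 - 4ac = (0.95)^2 - 4*(0.39)*1 = 0.9025 - (1.56) = -0.6575.
  D < 0, so the roots are the complex-conjugate pair z = (-b +/- i sqrt(-D)) / (2a) = -1.2179 +/- 1.0396i.
  For a conjugate pair |z|^2 = z * conj(z) = (product of roots) = c/a = 1/(0.39) = 2.564103, so |z| = sqrt(2.564103) = 1.6013 for both roots.
Moduli of all roots: 0.8000, 1.6013, 1.6013.
All moduli strictly greater than 1? No.
Verdict: Not invertible.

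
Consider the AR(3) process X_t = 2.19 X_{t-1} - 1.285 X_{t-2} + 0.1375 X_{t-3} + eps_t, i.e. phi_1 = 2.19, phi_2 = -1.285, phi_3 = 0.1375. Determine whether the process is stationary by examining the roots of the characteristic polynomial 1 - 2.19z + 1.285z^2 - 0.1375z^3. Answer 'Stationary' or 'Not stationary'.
\text{Not stationary}

The AR(p) characteristic polynomial is P(z) = 1 - 2.19z + 1.285z^2 - 0.1375z^3.
Stationarity requires all roots to lie outside the unit circle, i.e. |z| > 1 for every root.
Degree 3: look for a simple real root z0 first, then factor out (1 - z/z0) and solve the remaining quadratic.
Testing z0 = 0.8: P(0.8) = 1 + (-2.19)(0.8) + (1.285)(0.8)^2 + (-0.1375)(0.8)^3
  = 1 + (-1.752) + (0.8224) + (-0.0704) = 0.  So z_0 = 0.8 is a root, |z_0| = 0.8.
Divide out the factor (1 - 1.25 z) = (1 - z/z0) (since 1/z0 = 1.25):
  P(z) = (1 - 1.25 z)(1 + (-0.94) z + (0.11) z^2)
  [check: z-coef -0.94 - (1.25) = -2.19; z^2-coef 0.11 - (1.25)(-0.94) = 1.285; z^3-coef -(1.25)(0.11) = -0.1375.]
Remaining roots from the quadratic factor 1 + (-0.94) z + (0.11) z^2:
  Set 1 + (-0.94) z + (0.11) z^2 = 0, i.e. a z^2 + b z + c = 0 with a = 0.11, b = -0.94, c = 1.
  Discriminant D = b^2 - 4ac = (-0.94)^2 - 4*(0.11)*1 = 0.8836 - (0.44) = 0.4436.
  D >= 0, so the roots are real: z = (-b +/- sqrt(D)) / (2a) = (0.94 +/- 0.666033) / (0.22).
    z_1 = (0.94 + 0.666033) / (0.22) = 7.3002,   |z_1| = 7.3002.
    z_2 = (0.94 - 0.666033) / (0.22) = 1.2453,   |z_2| = 1.2453.
Moduli of all roots: 0.8000, 7.3002, 1.2453.
All moduli strictly greater than 1? No.
Verdict: Not stationary.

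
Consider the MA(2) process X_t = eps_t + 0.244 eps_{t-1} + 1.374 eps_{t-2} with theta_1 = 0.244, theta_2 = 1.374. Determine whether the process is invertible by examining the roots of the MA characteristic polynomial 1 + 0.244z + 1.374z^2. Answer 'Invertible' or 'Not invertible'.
\text{Not invertible}

The MA(q) characteristic polynomial is P(z) = 1 + 0.244z + 1.374z^2.
Invertibility requires all roots to lie outside the unit circle, i.e. |z| > 1 for every root.
Set 1 + (0.244) z + (1.374) z^2 = 0, i.e. a z^2 + b z + c = 0 with a = 1.374, b = 0.244, c = 1.
Discriminant D = b^2 - 4ac = (0.244)^2 - 4*(1.374)*1 = 0.059536 - (5.496) = -5.436464.
D < 0, so the roots are the complex-conjugate pair z = (-b +/- i sqrt(-D)) / (2a) = -0.0888 +/- 0.8485i.
For a conjugate pair |z|^2 = z * conj(z) = (product of roots) = c/a = 1/(1.374) = 0.727802, so |z| = sqrt(0.727802) = 0.8531 for both roots.
Moduli of all roots: 0.8531, 0.8531.
All moduli strictly greater than 1? No.
Verdict: Not invertible.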